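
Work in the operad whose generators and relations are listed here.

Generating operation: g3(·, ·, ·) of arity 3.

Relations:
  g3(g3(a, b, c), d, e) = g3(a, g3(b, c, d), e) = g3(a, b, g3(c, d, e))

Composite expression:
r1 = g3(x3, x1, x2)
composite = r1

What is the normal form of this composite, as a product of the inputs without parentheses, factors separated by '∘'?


x3 ∘ x1 ∘ x2

Key point: g3 is associative — brackets drop, the x-order remains.
g3(x3, x1, x2) flattens to x3 ∘ x1 ∘ x2


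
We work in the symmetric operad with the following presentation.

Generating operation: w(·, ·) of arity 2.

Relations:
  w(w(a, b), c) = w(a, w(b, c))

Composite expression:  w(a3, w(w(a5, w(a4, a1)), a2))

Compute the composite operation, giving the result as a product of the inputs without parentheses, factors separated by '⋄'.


a3 ⋄ a5 ⋄ a4 ⋄ a1 ⋄ a2

All parenthesizations of w agree; list the a-inputs left to right.
w(a4, a1) flattens to a4 ⋄ a1
w(a5, w(a4, a1)) flattens to a5 ⋄ a4 ⋄ a1
w(w(a5, w(a4, a1)), a2) flattens to a5 ⋄ a4 ⋄ a1 ⋄ a2
w(a3, w(w(a5, w(a4, a1)), a2)) flattens to a3 ⋄ a5 ⋄ a4 ⋄ a1 ⋄ a2


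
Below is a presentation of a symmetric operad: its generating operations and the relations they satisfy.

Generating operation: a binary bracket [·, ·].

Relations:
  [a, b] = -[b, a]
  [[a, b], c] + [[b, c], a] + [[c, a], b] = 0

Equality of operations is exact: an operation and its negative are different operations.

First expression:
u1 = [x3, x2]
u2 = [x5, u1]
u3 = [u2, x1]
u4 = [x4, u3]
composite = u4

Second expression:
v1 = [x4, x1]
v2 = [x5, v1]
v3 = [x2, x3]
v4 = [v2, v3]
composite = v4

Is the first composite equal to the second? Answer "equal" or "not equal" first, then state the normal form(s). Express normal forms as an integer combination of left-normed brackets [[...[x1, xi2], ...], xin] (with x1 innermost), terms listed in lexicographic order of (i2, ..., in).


not equal; the first gives [[[[x1, x2], x3], x5], x4] - [[[[x1, x3], x2], x5], x4] - [[[[x1, x5], x2], x3], x4] + [[[[x1, x5], x3], x2], x4] and the second [[[[x1, x4], x5], x2], x3] - [[[[x1, x4], x5], x3], x2]

Reducing the first expression gives [[[[x1, x2], x3], x5], x4] - [[[[x1, x3], x2], x5], x4] - [[[[x1, x5], x2], x3], x4] + [[[[x1, x5], x3], x2], x4]
Reducing the second expression gives [[[[x1, x4], x5], x2], x3] - [[[[x1, x4], x5], x3], x2]
Different reductions; not equal.


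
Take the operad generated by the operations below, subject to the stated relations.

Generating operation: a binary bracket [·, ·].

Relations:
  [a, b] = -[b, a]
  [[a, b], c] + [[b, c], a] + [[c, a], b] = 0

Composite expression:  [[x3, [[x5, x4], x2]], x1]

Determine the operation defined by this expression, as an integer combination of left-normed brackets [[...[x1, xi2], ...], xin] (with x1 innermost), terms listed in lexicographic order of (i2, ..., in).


[[[[x1, x2], x4], x5], x3] - [[[[x1, x2], x5], x4], x3] - [[[[x1, x3], x2], x4], x5] + [[[[x1, x3], x2], x5], x4] + [[[[x1, x3], x4], x5], x2] - [[[[x1, x3], x5], x4], x2] - [[[[x1, x4], x5], x2], x3] + [[[[x1, x5], x4], x2], x3]

Antisymmetry and Jacobi reduce to x1-anchored left-normed brackets.
Composite bracket: [[x3, [[x5, x4], x2]], x1]
Each bracket splits as ab - ba, giving 16 signed words (2^4 = 16).
Coefficients come from the x1-initial words:
  x1x2x4x5x3 (sign +1) contributes +[[[[x1, x2], x4], x5], x3]
  x1x2x5x4x3 (sign -1) contributes -[[[[x1, x2], x5], x4], x3]
  x1x3x2x4x5 (sign -1) contributes -[[[[x1, x3], x2], x4], x5]
  x1x3x2x5x4 (sign +1) contributes +[[[[x1, x3], x2], x5], x4]
  x1x3x4x5x2 (sign +1) contributes +[[[[x1, x3], x4], x5], x2]
  x1x3x5x4x2 (sign -1) contributes -[[[[x1, x3], x5], x4], x2]
  x1x4x5x2x3 (sign -1) contributes -[[[[x1, x4], x5], x2], x3]
  x1x5x4x2x3 (sign +1) contributes +[[[[x1, x5], x4], x2], x3]


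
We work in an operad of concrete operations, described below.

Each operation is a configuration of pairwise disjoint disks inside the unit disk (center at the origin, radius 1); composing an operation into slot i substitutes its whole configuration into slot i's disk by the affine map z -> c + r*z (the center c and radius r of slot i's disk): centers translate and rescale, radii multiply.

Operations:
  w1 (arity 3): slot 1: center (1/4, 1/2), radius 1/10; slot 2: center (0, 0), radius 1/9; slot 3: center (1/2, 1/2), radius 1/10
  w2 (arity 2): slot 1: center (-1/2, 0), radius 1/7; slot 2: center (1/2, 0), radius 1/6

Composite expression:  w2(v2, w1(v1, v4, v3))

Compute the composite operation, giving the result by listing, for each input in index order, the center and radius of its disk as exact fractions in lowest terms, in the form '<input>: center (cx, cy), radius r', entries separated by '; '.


Below w2, radii multiply path by path; the v-disk centers shift.
v2 passes through 1 substitution, ending at center (-1/2, 0), radius 1/7
v1 passes through 2 substitutions, ending at center (13/24, 1/12), radius 1/60
v4 passes through 2 substitutions, ending at center (1/2, 0), radius 1/54
v3 passes through 2 substitutions, ending at center (7/12, 1/12), radius 1/60

v1: center (13/24, 1/12), radius 1/60; v2: center (-1/2, 0), radius 1/7; v3: center (7/12, 1/12), radius 1/60; v4: center (1/2, 0), radius 1/54


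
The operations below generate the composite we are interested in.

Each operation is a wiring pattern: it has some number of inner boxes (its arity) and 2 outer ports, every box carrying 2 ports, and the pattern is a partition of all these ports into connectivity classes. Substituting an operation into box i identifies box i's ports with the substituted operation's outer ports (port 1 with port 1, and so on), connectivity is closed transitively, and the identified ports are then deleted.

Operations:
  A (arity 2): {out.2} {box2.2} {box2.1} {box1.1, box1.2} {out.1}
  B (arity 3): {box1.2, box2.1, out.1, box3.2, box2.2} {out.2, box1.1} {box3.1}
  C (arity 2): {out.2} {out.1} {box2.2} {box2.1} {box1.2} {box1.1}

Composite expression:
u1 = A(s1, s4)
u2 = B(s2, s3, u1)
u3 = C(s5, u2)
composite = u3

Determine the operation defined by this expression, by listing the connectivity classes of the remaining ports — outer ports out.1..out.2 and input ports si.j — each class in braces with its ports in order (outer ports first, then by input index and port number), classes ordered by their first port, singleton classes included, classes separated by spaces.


{out.1} {out.2} {s1.1, s1.2} {s2.1} {s2.2, s3.1, s3.2} {s4.1} {s4.2} {s5.1} {s5.2}

Substituting into C glues patterns; closure does the rest.
the subtree at A composes to {out.1} {out.2} {s1.1, s1.2} {s4.1} {s4.2} on (s1, s4); out.j = own outer ports
the subtree at B composes to {out.1, s2.2, s3.1, s3.2} {out.2, s2.1} {s1.1, s1.2} {s4.1} {s4.2} on (s2, s3, s1, s4); out.j = own outer ports
the subtree at C composes to {out.1} {out.2} {s1.1, s1.2} {s2.1} {s2.2, s3.1, s3.2} {s4.1} {s4.2} {s5.1} {s5.2} on (s5, s2, s3, s1, s4); out.j = own outer ports


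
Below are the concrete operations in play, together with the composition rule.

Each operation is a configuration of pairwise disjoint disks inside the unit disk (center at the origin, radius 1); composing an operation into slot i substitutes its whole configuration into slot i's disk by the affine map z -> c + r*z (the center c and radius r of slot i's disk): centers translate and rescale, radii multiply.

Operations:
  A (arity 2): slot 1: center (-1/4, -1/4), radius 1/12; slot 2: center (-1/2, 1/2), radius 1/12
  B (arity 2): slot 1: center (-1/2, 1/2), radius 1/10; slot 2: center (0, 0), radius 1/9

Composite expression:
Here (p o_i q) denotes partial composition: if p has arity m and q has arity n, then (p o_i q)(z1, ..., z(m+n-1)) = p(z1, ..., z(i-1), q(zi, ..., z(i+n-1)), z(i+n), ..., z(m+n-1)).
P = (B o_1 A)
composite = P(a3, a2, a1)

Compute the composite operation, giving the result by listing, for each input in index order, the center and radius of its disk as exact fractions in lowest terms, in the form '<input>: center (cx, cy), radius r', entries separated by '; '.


Affine substitution under B: radii multiply and a-centers shift.
a3: after 2 affine steps, its disk has center (-21/40, 19/40), radius 1/120
a2: after 2 affine steps, its disk has center (-11/20, 11/20), radius 1/120
a1: after 1 affine step, its disk has center (0, 0), radius 1/9

a1: center (0, 0), radius 1/9; a2: center (-11/20, 11/20), radius 1/120; a3: center (-21/40, 19/40), radius 1/120


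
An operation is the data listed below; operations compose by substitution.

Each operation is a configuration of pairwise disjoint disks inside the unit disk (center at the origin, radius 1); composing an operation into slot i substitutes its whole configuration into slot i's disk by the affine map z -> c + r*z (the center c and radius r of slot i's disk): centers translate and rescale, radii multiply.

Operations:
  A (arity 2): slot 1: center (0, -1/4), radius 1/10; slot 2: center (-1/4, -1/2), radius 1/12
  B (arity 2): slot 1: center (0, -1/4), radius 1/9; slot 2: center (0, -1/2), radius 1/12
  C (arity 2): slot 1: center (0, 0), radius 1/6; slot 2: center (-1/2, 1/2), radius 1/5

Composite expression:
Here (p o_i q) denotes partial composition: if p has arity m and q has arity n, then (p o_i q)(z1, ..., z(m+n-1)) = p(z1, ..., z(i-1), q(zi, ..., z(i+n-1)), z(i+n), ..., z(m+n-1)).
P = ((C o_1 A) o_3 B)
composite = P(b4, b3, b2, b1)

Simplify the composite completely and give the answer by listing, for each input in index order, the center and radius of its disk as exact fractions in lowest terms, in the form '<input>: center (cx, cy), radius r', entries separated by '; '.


b1: center (-1/2, 2/5), radius 1/60; b2: center (-1/2, 9/20), radius 1/45; b3: center (-1/24, -1/12), radius 1/72; b4: center (0, -1/24), radius 1/60

Only the slot chain above each b matters under C; compose those maps.
b4 passes through 2 substitutions, ending at center (0, -1/24), radius 1/60
b3 passes through 2 substitutions, ending at center (-1/24, -1/12), radius 1/72
b2 passes through 2 substitutions, ending at center (-1/2, 9/20), radius 1/45
b1 passes through 2 substitutions, ending at center (-1/2, 2/5), radius 1/60


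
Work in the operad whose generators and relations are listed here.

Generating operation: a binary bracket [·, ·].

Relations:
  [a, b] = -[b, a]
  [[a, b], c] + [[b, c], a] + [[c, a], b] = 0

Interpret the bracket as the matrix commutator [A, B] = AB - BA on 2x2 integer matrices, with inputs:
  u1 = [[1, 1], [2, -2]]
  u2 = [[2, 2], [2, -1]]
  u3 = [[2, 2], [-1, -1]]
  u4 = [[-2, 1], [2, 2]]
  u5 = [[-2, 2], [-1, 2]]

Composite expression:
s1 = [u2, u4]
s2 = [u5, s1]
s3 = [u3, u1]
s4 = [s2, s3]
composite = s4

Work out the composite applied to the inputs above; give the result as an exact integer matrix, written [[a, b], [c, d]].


[u2, u4] = [[2, 11], [-14, -2]]
[u5, [u2, u4]] = [[-17, -52], [-60, 17]]
[u3, u1] = [[5, -3], [-9, -5]]
[[u5, [u2, u4]], [u3, u1]] = [[288, 622], [-906, -288]]

[[288, 622], [-906, -288]]


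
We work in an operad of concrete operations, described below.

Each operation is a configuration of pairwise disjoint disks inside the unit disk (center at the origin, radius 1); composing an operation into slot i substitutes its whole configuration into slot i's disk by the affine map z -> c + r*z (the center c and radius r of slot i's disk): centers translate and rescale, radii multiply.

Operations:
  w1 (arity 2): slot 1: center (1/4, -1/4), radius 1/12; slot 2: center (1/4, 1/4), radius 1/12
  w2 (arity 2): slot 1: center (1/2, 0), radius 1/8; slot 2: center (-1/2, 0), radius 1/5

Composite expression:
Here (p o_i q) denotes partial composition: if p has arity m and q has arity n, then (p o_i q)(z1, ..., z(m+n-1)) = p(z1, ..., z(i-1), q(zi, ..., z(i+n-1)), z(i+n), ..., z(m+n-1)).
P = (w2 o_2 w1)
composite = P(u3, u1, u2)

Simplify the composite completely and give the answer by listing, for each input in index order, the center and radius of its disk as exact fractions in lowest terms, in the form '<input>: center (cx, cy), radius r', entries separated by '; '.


u1: center (-9/20, -1/20), radius 1/60; u2: center (-9/20, 1/20), radius 1/60; u3: center (1/2, 0), radius 1/8


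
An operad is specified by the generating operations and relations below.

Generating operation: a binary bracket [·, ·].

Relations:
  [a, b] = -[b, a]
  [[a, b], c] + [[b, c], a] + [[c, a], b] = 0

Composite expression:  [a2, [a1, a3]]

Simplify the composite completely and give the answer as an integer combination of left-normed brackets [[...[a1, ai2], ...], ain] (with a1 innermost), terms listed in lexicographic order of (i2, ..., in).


-[[a1, a3], a2]

Skip Jacobi rewriting: expand, keep a1-initial words, read off terms.
Composite bracket: [a2, [a1, a3]]
Each bracket splits as ab - ba, giving 4 signed words (2^2 = 4).
Only words starting with a1 matter:
  the word a1a3a2 carries sign -1 and contributes -[[a1, a3], a2]


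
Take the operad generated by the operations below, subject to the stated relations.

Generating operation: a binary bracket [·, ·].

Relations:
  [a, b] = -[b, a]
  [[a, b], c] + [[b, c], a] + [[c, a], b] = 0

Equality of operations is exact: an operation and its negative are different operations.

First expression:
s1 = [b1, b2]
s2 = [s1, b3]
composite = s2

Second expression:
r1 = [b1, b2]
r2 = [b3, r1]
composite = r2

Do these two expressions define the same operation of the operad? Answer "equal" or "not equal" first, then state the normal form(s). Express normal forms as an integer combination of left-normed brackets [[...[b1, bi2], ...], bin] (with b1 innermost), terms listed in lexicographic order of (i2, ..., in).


not equal — first [[b1, b2], b3], second -[[b1, b2], b3]

The first expression reduces to [[b1, b2], b3]
The second expression reduces to -[[b1, b2], b3]
They disagree, so not equal.


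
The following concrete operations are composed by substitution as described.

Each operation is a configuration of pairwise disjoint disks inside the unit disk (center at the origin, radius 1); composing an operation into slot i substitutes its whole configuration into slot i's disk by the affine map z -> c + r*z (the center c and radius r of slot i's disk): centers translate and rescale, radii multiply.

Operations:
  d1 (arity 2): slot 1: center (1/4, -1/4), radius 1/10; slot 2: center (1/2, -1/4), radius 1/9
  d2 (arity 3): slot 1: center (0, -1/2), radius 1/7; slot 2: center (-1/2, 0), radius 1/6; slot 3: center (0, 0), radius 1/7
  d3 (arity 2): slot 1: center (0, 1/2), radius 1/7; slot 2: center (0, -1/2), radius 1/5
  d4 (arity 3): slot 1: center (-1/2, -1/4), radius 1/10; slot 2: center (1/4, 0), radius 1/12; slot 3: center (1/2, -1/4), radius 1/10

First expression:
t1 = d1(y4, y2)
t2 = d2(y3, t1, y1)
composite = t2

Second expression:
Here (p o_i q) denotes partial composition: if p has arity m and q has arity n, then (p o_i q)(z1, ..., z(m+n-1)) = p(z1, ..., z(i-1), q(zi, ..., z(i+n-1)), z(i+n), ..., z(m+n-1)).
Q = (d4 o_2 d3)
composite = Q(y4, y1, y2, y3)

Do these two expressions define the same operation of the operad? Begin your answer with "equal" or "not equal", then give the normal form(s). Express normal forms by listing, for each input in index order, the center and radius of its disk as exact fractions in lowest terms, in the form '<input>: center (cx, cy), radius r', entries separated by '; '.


Reducing the first expression gives y1: center (0, 0), radius 1/7; y2: center (-5/12, -1/24), radius 1/54; y3: center (0, -1/2), radius 1/7; y4: center (-11/24, -1/24), radius 1/60
Reducing the second expression gives y1: center (1/4, 1/24), radius 1/84; y2: center (1/4, -1/24), radius 1/60; y3: center (1/2, -1/4), radius 1/10; y4: center (-1/2, -1/4), radius 1/10
The forms do not match — not equal.

not equal: they reduce to y1: center (0, 0), radius 1/7; y2: center (-5/12, -1/24), radius 1/54; y3: center (0, -1/2), radius 1/7; y4: center (-11/24, -1/24), radius 1/60 and y1: center (1/4, 1/24), radius 1/84; y2: center (1/4, -1/24), radius 1/60; y3: center (1/2, -1/4), radius 1/10; y4: center (-1/2, -1/4), radius 1/10


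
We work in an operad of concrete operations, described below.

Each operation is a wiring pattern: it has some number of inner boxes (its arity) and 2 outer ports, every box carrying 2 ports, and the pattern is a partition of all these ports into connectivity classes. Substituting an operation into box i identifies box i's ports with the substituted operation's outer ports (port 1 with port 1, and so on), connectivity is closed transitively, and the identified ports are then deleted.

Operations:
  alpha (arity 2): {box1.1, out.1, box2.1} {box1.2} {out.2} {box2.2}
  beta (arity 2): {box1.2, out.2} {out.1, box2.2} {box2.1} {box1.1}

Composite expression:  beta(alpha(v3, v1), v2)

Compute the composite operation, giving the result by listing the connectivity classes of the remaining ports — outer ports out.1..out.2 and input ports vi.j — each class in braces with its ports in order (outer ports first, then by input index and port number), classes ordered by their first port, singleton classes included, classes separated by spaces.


{out.1, v2.2} {out.2} {v1.1, v3.1} {v1.2} {v2.1} {v3.2}

Treat the ports identified at beta as solder joints: merge, then drop.
after alpha, the pattern on (v3, v1) reads {out.1, v1.1, v3.1} {out.2} {v1.2} {v3.2} (out.j = its outer ports)
after beta, the pattern on (v3, v1, v2) reads {out.1, v2.2} {out.2} {v1.1, v3.1} {v1.2} {v2.1} {v3.2} (out.j = its outer ports)


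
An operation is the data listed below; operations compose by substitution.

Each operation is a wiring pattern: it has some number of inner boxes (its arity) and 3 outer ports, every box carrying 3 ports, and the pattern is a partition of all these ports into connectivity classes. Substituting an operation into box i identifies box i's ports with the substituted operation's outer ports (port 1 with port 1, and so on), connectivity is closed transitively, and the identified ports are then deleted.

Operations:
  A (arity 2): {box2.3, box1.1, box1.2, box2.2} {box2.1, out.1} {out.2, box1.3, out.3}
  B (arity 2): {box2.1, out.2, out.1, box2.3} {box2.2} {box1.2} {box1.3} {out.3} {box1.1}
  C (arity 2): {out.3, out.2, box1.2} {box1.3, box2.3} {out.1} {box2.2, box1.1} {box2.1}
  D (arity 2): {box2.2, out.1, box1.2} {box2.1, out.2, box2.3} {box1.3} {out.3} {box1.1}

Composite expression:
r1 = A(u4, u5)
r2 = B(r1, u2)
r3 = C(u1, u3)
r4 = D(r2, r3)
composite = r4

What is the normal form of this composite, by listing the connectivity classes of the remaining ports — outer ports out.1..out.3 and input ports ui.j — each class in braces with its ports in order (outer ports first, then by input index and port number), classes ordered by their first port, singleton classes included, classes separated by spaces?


After gluing at D, chains via deleted ports link the u-ports.
composing A on (u4, u5), with out.j its own outer ports: {out.1, u5.1} {out.2, out.3, u4.3} {u4.1, u4.2, u5.2, u5.3}
composing B on (u4, u5, u2), with out.j its own outer ports: {out.1, out.2, u2.1, u2.3} {out.3} {u2.2} {u4.1, u4.2, u5.2, u5.3} {u4.3} {u5.1}
composing C on (u1, u3), with out.j its own outer ports: {out.1} {out.2, out.3, u1.2} {u1.1, u3.2} {u1.3, u3.3} {u3.1}
composing D on (u4, u5, u2, u1, u3), with out.j its own outer ports: {out.1, out.2, u1.2, u2.1, u2.3} {out.3} {u1.1, u3.2} {u1.3, u3.3} {u2.2} {u3.1} {u4.1, u4.2, u5.2, u5.3} {u4.3} {u5.1}

{out.1, out.2, u1.2, u2.1, u2.3} {out.3} {u1.1, u3.2} {u1.3, u3.3} {u2.2} {u3.1} {u4.1, u4.2, u5.2, u5.3} {u4.3} {u5.1}


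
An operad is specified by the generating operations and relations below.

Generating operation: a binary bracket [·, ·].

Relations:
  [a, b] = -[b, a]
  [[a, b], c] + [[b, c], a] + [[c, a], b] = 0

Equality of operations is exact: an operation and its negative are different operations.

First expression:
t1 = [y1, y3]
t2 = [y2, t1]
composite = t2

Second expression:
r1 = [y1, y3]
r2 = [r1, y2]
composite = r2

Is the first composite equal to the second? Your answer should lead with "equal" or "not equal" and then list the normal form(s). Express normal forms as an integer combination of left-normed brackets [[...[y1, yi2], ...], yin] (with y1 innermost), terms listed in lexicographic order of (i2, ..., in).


not equal; the first gives -[[y1, y3], y2] and the second [[y1, y3], y2]

The first expression, normalized: -[[y1, y3], y2]
The second expression, normalized: [[y1, y3], y2]
They disagree, so not equal.


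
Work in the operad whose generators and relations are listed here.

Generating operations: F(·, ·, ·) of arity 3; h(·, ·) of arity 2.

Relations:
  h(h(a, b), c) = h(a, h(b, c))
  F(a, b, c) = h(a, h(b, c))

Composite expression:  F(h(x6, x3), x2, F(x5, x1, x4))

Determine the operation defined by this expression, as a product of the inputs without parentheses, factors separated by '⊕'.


x6 ⊕ x3 ⊕ x2 ⊕ x5 ⊕ x1 ⊕ x4


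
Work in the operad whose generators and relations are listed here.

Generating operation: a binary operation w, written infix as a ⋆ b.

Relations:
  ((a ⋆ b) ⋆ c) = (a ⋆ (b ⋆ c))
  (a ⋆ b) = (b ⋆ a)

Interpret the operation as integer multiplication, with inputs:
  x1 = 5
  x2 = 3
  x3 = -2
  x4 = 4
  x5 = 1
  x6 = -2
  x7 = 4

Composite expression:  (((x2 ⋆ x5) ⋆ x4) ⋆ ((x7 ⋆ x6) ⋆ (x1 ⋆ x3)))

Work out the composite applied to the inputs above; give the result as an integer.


960


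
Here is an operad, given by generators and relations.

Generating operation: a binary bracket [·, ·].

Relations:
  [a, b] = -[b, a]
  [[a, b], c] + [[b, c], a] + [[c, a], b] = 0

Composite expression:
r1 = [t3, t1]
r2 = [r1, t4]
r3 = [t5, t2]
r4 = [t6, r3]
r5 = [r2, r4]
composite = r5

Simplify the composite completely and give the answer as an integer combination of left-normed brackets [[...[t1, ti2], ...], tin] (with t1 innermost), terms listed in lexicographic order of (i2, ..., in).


-[[[[[t1, t3], t4], t2], t5], t6] + [[[[[t1, t3], t4], t5], t2], t6] + [[[[[t1, t3], t4], t6], t2], t5] - [[[[[t1, t3], t4], t6], t5], t2]

Skip Jacobi rewriting: expand, keep t1-initial words, read off terms.
Composite bracket: [[[t3, t1], t4], [t6, [t5, t2]]]
The bracket unfolds into 32 signed words via [a, b] = ab - ba (2^5 = 32).
Words beginning with t1 determine it all:
  t1t3t4t2t5t6 (sign -1) contributes -[[[[[t1, t3], t4], t2], t5], t6]
  t1t3t4t5t2t6 (sign +1) contributes +[[[[[t1, t3], t4], t5], t2], t6]
  t1t3t4t6t2t5 (sign +1) contributes +[[[[[t1, t3], t4], t6], t2], t5]
  t1t3t4t6t5t2 (sign -1) contributes -[[[[[t1, t3], t4], t6], t5], t2]


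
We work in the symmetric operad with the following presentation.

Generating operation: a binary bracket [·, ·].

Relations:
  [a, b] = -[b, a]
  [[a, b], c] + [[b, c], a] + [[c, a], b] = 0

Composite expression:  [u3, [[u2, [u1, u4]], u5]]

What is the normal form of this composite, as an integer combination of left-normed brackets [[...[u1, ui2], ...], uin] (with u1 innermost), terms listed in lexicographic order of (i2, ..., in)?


Left-normed coefficients sit on the u1-initial expansion words.
Composite bracket: [u3, [[u2, [u1, u4]], u5]]
The bracket unfolds into 16 signed words via [a, b] = ab - ba (2^4 = 16).
Keep just the words that open with u1:
  u1u4u2u5u3 appears with sign +1, giving the term +[[[[u1, u4], u2], u5], u3]

[[[[u1, u4], u2], u5], u3]


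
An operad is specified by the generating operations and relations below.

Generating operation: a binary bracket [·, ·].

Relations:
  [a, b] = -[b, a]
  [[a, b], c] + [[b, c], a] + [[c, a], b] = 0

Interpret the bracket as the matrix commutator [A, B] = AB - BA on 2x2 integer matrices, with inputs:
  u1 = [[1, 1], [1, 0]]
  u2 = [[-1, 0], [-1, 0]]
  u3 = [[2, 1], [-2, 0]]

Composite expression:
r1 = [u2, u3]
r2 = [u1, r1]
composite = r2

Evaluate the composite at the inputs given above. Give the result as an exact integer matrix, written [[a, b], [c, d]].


[[-3, -3], [6, 3]]

[u2, u3] = [[1, -1], [-4, -1]]
[u1, [u2, u3]] = [[-3, -3], [6, 3]]


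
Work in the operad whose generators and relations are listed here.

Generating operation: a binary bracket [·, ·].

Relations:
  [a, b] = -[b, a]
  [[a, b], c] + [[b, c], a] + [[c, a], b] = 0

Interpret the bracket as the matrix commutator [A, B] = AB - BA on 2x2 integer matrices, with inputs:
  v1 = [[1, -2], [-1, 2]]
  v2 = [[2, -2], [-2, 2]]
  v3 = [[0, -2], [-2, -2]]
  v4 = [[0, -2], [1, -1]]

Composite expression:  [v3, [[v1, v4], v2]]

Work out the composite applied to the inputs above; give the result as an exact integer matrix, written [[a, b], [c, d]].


[[64, 0], [64, -64]]

[v1, v4] = [[-4, 4], [0, 4]]
[[v1, v4], v2] = [[-8, 16], [-16, 8]]
[v3, [[v1, v4], v2]] = [[64, 0], [64, -64]]


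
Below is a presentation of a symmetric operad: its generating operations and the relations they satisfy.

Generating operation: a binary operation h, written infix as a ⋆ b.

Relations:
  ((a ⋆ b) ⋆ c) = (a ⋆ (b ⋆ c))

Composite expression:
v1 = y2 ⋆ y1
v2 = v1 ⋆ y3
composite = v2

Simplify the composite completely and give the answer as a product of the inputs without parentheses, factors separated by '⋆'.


Under associativity of h, the answer is the y's in reading order.
(y2 ⋆ y1) flattens to y2 ⋆ y1
((y2 ⋆ y1) ⋆ y3) flattens to y2 ⋆ y1 ⋆ y3

y2 ⋆ y1 ⋆ y3


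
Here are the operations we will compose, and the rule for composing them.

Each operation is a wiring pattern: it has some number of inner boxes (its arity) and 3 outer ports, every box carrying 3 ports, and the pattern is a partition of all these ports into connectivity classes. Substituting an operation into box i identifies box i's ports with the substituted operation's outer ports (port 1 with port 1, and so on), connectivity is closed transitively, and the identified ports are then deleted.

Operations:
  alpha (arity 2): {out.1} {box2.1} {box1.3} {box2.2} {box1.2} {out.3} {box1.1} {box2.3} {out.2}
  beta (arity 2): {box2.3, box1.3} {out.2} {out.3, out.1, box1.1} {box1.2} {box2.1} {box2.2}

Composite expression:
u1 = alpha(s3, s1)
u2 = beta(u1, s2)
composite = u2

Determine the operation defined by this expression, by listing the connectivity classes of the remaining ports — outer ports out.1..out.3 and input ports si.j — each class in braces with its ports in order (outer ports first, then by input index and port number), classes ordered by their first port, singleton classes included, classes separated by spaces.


{out.1, out.3} {out.2} {s1.1} {s1.2} {s1.3} {s2.1} {s2.2} {s2.3} {s3.1} {s3.2} {s3.3}

Two ports join when wires chain via beta-identified ports.
composing alpha on (s3, s1), with out.j its own outer ports: {out.1} {out.2} {out.3} {s1.1} {s1.2} {s1.3} {s3.1} {s3.2} {s3.3}
composing beta on (s3, s1, s2), with out.j its own outer ports: {out.1, out.3} {out.2} {s1.1} {s1.2} {s1.3} {s2.1} {s2.2} {s2.3} {s3.1} {s3.2} {s3.3}


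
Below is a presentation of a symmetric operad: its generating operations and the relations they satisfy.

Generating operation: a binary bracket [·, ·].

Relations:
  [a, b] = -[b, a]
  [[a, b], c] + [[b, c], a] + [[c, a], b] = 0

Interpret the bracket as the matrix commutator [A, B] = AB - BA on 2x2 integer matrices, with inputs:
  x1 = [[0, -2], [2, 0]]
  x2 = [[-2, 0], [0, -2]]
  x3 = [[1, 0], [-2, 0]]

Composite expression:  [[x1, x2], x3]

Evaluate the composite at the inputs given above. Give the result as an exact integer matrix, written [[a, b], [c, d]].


[x1, x2] = [[0, 0], [0, 0]]
[[x1, x2], x3] = [[0, 0], [0, 0]]

[[0, 0], [0, 0]]


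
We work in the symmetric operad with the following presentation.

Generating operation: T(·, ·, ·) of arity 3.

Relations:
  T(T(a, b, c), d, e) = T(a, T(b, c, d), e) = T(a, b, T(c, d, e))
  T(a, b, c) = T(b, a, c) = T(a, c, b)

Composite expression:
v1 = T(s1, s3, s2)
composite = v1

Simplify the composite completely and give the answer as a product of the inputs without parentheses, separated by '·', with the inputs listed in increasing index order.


s1 · s2 · s3


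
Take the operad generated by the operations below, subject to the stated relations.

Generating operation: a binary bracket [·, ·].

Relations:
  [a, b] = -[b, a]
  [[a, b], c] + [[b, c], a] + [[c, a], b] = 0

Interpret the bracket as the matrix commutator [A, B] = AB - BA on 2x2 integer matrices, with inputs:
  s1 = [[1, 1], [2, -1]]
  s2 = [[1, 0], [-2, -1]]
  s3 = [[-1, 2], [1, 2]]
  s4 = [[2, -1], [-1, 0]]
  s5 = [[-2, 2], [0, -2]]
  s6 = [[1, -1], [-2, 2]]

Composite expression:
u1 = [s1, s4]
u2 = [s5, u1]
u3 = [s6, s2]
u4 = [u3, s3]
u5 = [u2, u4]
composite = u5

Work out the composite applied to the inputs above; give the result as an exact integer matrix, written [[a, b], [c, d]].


[[-56, 448], [-336, 56]]

[s1, s4] = [[1, -4], [6, -1]]
[s5, [s1, s4]] = [[12, -4], [0, -12]]
[s6, s2] = [[2, 2], [-6, -2]]
[[s6, s2], s3] = [[14, 14], [14, -14]]
[[s5, [s1, s4]], [[s6, s2], s3]] = [[-56, 448], [-336, 56]]


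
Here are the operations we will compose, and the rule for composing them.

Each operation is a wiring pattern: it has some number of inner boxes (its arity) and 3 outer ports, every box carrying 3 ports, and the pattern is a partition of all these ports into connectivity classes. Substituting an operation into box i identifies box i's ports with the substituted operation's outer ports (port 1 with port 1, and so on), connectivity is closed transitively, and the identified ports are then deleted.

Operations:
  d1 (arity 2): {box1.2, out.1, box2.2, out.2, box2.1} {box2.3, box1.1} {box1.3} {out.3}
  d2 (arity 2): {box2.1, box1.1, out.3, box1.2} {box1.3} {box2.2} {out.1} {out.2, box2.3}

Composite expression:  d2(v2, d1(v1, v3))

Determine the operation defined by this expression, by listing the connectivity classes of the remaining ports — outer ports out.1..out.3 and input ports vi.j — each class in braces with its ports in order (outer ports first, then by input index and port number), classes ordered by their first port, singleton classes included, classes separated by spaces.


Connectivity passes through glued d2-boundaries; trace each wire chain.
the subtree at d1 composes to {out.1, out.2, v1.2, v3.1, v3.2} {out.3} {v1.1, v3.3} {v1.3} on (v1, v3); out.j = own outer ports
the subtree at d2 composes to {out.1} {out.2} {out.3, v1.2, v2.1, v2.2, v3.1, v3.2} {v1.1, v3.3} {v1.3} {v2.3} on (v2, v1, v3); out.j = own outer ports

{out.1} {out.2} {out.3, v1.2, v2.1, v2.2, v3.1, v3.2} {v1.1, v3.3} {v1.3} {v2.3}


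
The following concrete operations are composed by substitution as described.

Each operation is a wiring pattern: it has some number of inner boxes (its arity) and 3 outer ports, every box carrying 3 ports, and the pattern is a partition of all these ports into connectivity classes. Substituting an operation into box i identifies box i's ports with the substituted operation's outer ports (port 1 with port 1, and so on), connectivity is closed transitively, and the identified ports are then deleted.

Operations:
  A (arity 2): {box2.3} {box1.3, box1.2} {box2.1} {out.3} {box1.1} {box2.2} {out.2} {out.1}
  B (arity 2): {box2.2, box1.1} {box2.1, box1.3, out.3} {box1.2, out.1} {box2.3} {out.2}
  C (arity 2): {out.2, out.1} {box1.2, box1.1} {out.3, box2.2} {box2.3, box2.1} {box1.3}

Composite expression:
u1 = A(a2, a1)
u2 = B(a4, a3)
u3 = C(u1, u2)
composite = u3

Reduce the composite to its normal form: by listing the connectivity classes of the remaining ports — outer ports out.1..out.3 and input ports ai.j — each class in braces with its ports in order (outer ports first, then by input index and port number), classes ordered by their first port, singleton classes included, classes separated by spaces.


{out.1, out.2} {out.3} {a1.1} {a1.2} {a1.3} {a2.1} {a2.2, a2.3} {a3.1, a4.2, a4.3} {a3.2, a4.1} {a3.3}

Substituting into C glues patterns; closure does the rest.
through A, on inputs (a2, a1): {out.1} {out.2} {out.3} {a1.1} {a1.2} {a1.3} {a2.1} {a2.2, a2.3} (out.j = stage outer ports)
through B, on inputs (a4, a3): {out.1, a4.2} {out.2} {out.3, a3.1, a4.3} {a3.2, a4.1} {a3.3} (out.j = stage outer ports)
through C, on inputs (a2, a1, a4, a3): {out.1, out.2} {out.3} {a1.1} {a1.2} {a1.3} {a2.1} {a2.2, a2.3} {a3.1, a4.2, a4.3} {a3.2, a4.1} {a3.3} (out.j = stage outer ports)


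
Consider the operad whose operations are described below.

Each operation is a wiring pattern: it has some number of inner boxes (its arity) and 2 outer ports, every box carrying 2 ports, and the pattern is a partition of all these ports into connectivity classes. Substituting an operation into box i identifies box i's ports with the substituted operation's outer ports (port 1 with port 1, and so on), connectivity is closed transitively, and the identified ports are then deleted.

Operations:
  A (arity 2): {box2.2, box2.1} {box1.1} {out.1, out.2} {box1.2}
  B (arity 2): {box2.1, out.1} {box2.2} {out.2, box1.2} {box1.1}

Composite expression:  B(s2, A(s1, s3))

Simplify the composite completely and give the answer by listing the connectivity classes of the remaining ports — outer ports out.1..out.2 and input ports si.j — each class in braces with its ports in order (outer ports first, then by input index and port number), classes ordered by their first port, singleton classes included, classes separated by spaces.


{out.1} {out.2, s2.2} {s1.1} {s1.2} {s2.1} {s3.1, s3.2}

Substituting into B glues patterns; closure does the rest.
after A, the pattern on (s1, s3) reads {out.1, out.2} {s1.1} {s1.2} {s3.1, s3.2} (out.j = its outer ports)
after B, the pattern on (s2, s1, s3) reads {out.1} {out.2, s2.2} {s1.1} {s1.2} {s2.1} {s3.1, s3.2} (out.j = its outer ports)


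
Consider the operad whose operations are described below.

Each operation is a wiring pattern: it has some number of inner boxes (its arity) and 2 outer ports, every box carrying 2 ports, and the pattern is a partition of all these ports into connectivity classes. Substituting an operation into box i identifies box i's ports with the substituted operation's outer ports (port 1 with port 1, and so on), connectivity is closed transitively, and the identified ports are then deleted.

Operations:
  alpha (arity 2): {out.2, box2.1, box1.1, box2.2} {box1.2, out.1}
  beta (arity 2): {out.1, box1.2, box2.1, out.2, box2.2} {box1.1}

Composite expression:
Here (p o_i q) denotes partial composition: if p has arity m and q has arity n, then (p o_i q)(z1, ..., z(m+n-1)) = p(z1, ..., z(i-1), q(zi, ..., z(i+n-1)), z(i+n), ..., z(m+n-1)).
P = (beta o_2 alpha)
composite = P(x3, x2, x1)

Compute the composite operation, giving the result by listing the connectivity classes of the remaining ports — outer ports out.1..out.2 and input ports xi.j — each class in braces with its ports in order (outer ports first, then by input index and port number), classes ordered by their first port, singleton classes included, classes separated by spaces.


{out.1, out.2, x1.1, x1.2, x2.1, x2.2, x3.2} {x3.1}

Treat the ports identified at beta as solder joints: merge, then drop.
after alpha, the pattern on (x2, x1) reads {out.1, x2.2} {out.2, x1.1, x1.2, x2.1} (out.j = its outer ports)
after beta, the pattern on (x3, x2, x1) reads {out.1, out.2, x1.1, x1.2, x2.1, x2.2, x3.2} {x3.1} (out.j = its outer ports)


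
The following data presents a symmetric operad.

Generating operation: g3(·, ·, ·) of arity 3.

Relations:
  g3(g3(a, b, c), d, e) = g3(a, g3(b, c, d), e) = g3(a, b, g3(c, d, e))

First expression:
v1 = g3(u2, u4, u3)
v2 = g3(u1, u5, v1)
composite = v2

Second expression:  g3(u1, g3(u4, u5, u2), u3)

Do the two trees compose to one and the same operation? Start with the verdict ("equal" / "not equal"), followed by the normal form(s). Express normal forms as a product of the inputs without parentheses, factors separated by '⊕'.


Reducing the first expression gives u1 ⊕ u5 ⊕ u2 ⊕ u4 ⊕ u3
Reducing the second expression gives u1 ⊕ u4 ⊕ u5 ⊕ u2 ⊕ u3
They disagree, so not equal.

not equal; first: u1 ⊕ u5 ⊕ u2 ⊕ u4 ⊕ u3; second: u1 ⊕ u4 ⊕ u5 ⊕ u2 ⊕ u3


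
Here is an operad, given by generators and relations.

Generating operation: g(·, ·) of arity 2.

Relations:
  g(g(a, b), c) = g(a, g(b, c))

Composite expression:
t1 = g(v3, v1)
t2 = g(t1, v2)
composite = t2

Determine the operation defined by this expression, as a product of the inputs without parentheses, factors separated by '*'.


All parenthesizations of g agree; list the v-inputs left to right.
g(v3, v1) spells out as v3 * v1
g(g(v3, v1), v2) spells out as v3 * v1 * v2

v3 * v1 * v2


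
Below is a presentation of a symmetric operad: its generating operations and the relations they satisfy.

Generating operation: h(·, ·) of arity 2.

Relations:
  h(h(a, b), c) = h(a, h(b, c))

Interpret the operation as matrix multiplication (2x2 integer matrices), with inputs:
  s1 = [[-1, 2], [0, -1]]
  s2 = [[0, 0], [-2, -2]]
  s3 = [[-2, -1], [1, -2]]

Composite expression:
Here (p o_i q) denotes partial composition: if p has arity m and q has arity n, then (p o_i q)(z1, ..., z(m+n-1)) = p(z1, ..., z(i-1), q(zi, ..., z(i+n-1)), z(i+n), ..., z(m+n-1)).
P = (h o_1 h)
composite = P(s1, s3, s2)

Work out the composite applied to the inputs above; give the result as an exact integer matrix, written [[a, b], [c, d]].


[[6, 6], [-4, -4]]

h(s1, s3) = [[4, -3], [-1, 2]]
h(h(s1, s3), s2) = [[6, 6], [-4, -4]]


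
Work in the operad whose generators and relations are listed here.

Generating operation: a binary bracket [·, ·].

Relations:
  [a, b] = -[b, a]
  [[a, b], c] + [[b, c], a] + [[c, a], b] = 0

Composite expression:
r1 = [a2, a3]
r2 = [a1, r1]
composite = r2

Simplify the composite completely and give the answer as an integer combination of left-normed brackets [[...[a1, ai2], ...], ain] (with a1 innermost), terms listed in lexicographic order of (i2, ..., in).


Expand each bracket as ab - ba; the a1-initial words give the coefficients.
Composite bracket: [a1, [a2, a3]]
Each bracket splits as ab - ba, giving 4 signed words (2^2 = 4).
Coefficients come from the a1-initial words:
  a1a2a3 appears with sign +1, giving the term +[[a1, a2], a3]
  a1a3a2 appears with sign -1, giving the term -[[a1, a3], a2]

[[a1, a2], a3] - [[a1, a3], a2]


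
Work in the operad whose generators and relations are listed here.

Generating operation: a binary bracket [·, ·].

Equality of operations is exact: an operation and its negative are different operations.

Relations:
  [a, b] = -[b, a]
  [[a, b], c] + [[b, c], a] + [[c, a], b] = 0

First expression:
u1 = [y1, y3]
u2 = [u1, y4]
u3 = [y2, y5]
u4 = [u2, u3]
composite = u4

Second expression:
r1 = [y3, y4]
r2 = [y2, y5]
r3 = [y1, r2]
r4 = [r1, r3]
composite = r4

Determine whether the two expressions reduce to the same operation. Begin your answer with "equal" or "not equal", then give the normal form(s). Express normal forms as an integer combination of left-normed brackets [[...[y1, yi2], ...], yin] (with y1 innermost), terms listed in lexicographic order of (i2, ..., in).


not equal; the first gives [[[[y1, y3], y4], y2], y5] - [[[[y1, y3], y4], y5], y2] and the second -[[[[y1, y2], y5], y3], y4] + [[[[y1, y2], y5], y4], y3] + [[[[y1, y5], y2], y3], y4] - [[[[y1, y5], y2], y4], y3]

The first expression reduces to [[[[y1, y3], y4], y2], y5] - [[[[y1, y3], y4], y5], y2]
The second expression reduces to -[[[[y1, y2], y5], y3], y4] + [[[[y1, y2], y5], y4], y3] + [[[[y1, y5], y2], y3], y4] - [[[[y1, y5], y2], y4], y3]
They disagree, so not equal.


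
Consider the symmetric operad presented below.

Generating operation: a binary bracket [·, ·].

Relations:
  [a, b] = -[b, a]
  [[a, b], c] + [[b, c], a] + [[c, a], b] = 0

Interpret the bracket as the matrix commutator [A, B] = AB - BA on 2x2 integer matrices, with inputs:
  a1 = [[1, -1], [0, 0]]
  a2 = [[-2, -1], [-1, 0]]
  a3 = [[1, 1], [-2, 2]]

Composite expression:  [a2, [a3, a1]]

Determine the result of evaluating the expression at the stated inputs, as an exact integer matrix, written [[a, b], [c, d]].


[[2, -4], [0, -2]]

[a3, a1] = [[-2, 0], [-2, 2]]
[a2, [a3, a1]] = [[2, -4], [0, -2]]


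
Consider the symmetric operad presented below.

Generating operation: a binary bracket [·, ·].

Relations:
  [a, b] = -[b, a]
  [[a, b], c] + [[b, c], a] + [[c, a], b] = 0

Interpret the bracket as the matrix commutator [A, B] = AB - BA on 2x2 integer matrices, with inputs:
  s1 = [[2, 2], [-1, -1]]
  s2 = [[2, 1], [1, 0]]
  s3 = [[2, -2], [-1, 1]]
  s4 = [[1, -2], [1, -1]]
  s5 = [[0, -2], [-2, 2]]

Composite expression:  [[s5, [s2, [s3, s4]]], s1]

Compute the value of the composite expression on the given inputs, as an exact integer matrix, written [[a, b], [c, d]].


[s3, s4] = [[-4, 2], [-3, 4]]
[s2, [s3, s4]] = [[-5, 12], [-2, 5]]
[s5, [s2, [s3, s4]]] = [[28, -44], [16, -28]]
[[s5, [s2, [s3, s4]]], s1] = [[12, 244], [104, -12]]

[[12, 244], [104, -12]]
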